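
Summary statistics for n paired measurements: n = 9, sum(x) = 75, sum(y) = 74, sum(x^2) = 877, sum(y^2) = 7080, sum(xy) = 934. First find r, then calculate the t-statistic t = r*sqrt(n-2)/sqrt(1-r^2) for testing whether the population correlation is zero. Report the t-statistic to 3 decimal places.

0.679

S_xy = nΣxy − ΣxΣy = 9·934 − 75·74 = 8406 − 5550 = 2856
S_xx = nΣx² − (Σx)² = 9·877 − 75² = 7893 − 5625 = 2268
S_yy = nΣy² − (Σy)² = 9·7080 − 74² = 63720 − 5476 = 58244
r = S_xy / √(S_xx·S_yy) = 2856 / √(2268·58244) = 2856 / √132097392 = 2856 / 11493.3630 = 0.2485
t = r·√(n−2)/√(1−r²) = 0.2485·√7 / √(1−0.061752) = 0.657469 / 0.968632 = 0.679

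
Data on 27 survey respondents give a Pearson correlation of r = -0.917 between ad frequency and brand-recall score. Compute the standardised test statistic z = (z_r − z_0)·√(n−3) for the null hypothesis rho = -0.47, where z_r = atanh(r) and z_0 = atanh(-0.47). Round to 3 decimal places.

-5.192

z_r = atanh(-0.917) = -1.569838,  z_0 = atanh(-0.47) = -0.510070
SE = 1/√(n−3) = 1/√24 = 0.204124
z = (z_r − z_0)/SE = (-1.569838 − (-0.510070)) / 0.204124 = -1.059768 / 0.204124 = -5.192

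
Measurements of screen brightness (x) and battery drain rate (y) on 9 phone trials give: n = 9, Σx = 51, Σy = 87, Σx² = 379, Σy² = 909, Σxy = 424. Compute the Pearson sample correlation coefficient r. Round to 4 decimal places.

Numerator: nΣxy − (Σx)(Σy) = 9·424 − (51)(87) = -621
Denominator: √[(nΣx²−(Σx)²)(nΣy²−(Σy)²)]
  nΣx²−(Σx)² = 9·379 − 2601 = 810;  nΣy²−(Σy)² = 9·909 − 7569 = 612
  √(810·612) = √495720 = 704.0739
r = -621 / 704.0739 = -0.8820

-0.8820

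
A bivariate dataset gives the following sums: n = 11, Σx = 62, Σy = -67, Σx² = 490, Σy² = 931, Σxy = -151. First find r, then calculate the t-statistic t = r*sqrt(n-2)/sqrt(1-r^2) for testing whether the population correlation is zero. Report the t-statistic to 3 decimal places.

S_xy = nΣxy − ΣxΣy = 11·(-151) − 62·(-67) = -1661 − (-4154) = 2493
S_xx = nΣx² − (Σx)² = 11·490 − 62² = 5390 − 3844 = 1546
S_yy = nΣy² − (Σy)² = 11·931 − (-67)² = 10241 − 4489 = 5752
r = S_xy / √(S_xx·S_yy) = 2493 / √(1546·5752) = 2493 / √8892592 = 2493 / 2982.0449 = 0.8360
t = r·√(n−2)/√(1−r²) = 0.8360·√9 / √(1−0.698896) = 2.508000 / 0.548729 = 4.571

4.571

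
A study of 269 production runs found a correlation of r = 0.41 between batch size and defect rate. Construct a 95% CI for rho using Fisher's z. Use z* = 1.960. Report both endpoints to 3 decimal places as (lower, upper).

Fisher z: z_r = atanh(r) = ½·ln((1+0.41)/(1−0.41)) = 0.435611
SE(z) = 1/√(n−3) = 1/√266 = 0.061314
95% ⇒ z* = 1.960; margin = 1.960·0.061314 = 0.120175
CI on z-scale: (0.315436, 0.555786)
Back-transform: tanh(0.315436) = 0.305374, tanh(0.555786) = 0.504844

(0.305, 0.505)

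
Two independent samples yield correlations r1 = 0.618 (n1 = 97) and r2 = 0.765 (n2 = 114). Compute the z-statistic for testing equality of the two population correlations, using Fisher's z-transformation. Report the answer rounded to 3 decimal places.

Fisher z-transforms: z1 = atanh(0.618) = 0.721763, z2 = atanh(0.765) = 1.008160; difference d = -0.286397
Var(d) = 1/94 + 1/111 = 0.0106383 + 0.0090090 = 0.0196473
z = d/√Var(d) = -0.286397 / √0.0196473 = -0.286397 / 0.140169 = -2.043

-2.043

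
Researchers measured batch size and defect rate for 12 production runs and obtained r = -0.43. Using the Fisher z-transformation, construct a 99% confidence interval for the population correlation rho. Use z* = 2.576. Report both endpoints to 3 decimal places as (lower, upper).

(-0.866, 0.379)

Fisher z: z_r = atanh(r) = ½·ln((1+(-0.43))/(1−(-0.43))) = -0.459897
SE(z) = 1/√(n−3) = 1/√9 = 0.333333
99% ⇒ z* = 2.576; margin = 2.576·0.333333 = 0.858666
CI on z-scale: (-1.318563, 0.398769)
Back-transform: tanh(-1.318563) = -0.866426, tanh(0.398769) = 0.378895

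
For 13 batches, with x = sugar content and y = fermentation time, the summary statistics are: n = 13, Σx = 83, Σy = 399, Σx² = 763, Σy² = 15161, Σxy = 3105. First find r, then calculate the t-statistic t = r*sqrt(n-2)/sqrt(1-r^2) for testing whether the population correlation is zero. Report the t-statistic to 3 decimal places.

3.046

Numerator: nΣxy − (Σx)(Σy) = 13·3105 − (83)(399) = 7248
Denominator: √[(nΣx²−(Σx)²)(nΣy²−(Σy)²)]
  nΣx²−(Σx)² = 13·763 − 6889 = 3030;  nΣy²−(Σy)² = 13·15161 − 159201 = 37892
  √(3030·37892) = √114812760 = 10715.0716
r = 7248 / 10715.0716 = 0.6764
t = r·√(n−2)/√(1−r²) = 0.6764·√11 / √(1−0.457517) = 2.243365 / 0.736534 = 3.046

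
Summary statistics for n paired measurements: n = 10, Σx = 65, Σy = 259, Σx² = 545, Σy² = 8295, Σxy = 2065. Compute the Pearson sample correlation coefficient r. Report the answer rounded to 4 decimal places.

0.8653

S_xy = nΣxy − ΣxΣy = 10·2065 − 65·259 = 20650 − 16835 = 3815
S_xx = nΣx² − (Σx)² = 10·545 − 65² = 5450 − 4225 = 1225
S_yy = nΣy² − (Σy)² = 10·8295 − 259² = 82950 − 67081 = 15869
r = S_xy / √(S_xx·S_yy) = 3815 / √(1225·15869) = 3815 / √19439525 = 3815 / 4409.0277 = 0.8653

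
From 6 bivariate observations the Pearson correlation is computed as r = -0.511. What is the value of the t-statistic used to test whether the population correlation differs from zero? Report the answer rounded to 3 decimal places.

-1.189

1 − r² = 1 − 0.261121 = 0.738879;  √(1−r²) = 0.859581
√(n−2) = √4 = 2.000000
t = r·√(n−2)/√(1−r²) = -0.511 · 2.000000 / 0.859581 = -1.189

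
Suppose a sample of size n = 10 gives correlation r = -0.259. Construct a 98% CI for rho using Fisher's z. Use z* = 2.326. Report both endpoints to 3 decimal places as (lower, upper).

(-0.816, 0.547)

Fisher z: z_r = atanh(r) = ½·ln((1+(-0.259))/(1−(-0.259))) = -0.265036
SE(z) = 1/√(n−3) = 1/√7 = 0.377964
98% ⇒ z* = 2.326; margin = 2.326·0.377964 = 0.879144
CI on z-scale: (-1.144180, 0.614108)
Back-transform: tanh(-1.144180) = -0.815817, tanh(0.614108) = 0.547012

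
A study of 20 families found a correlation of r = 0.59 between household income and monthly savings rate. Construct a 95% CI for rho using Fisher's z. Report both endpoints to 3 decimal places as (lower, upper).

Fisher z: z_r = atanh(r) = ½·ln((1+0.59)/(1−0.59)) = 0.677666
SE(z) = 1/√(n−3) = 1/√17 = 0.242536
95% ⇒ z* = 1.960; margin = 1.960·0.242536 = 0.475371
CI on z-scale: (0.202295, 1.153037)
Back-transform: tanh(0.202295) = 0.199580, tanh(1.153037) = 0.818758

(0.200, 0.819)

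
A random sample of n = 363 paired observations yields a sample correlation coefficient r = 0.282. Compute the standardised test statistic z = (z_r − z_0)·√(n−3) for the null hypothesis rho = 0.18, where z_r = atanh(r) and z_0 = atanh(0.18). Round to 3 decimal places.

z_r = atanh(0.282) = 0.289854,  z_0 = atanh(0.18) = 0.181983
SE = 1/√(n−3) = 1/√360 = 0.052705
z = (z_r − z_0)/SE = (0.289854 − 0.181983) / 0.052705 = 0.107871 / 0.052705 = 2.047

2.047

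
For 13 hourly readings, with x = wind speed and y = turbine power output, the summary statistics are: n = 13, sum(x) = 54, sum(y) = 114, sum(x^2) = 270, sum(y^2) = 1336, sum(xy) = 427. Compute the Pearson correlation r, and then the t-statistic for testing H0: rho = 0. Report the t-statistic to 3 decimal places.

-1.343

Numerator: nΣxy − (Σx)(Σy) = 13·427 − (54)(114) = -605
Denominator: √[(nΣx²−(Σx)²)(nΣy²−(Σy)²)]
  nΣx²−(Σx)² = 13·270 − 2916 = 594;  nΣy²−(Σy)² = 13·1336 − 12996 = 4372
  √(594·4372) = √2596968 = 1611.5111
r = -605 / 1611.5111 = -0.3754
t = r·√(n−2)/√(1−r²) = -0.3754·√11 / √(1−0.140925) = -1.245061 / 0.926863 = -1.343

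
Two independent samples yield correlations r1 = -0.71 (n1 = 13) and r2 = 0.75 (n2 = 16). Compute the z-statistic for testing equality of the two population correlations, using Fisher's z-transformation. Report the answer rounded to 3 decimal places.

-4.422

Fisher z-transforms: z1 = atanh(-0.71) = -0.887184, z2 = atanh(0.75) = 0.972955; difference d = -1.860139
Var(d) = 1/10 + 1/13 = 0.1000000 + 0.0769231 = 0.1769231
z = d/√Var(d) = -1.860139 / √0.1769231 = -1.860139 / 0.420622 = -4.422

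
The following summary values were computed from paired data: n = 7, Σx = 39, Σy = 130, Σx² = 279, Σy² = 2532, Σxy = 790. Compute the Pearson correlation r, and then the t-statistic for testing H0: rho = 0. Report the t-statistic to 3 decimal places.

2.707

S_xy = nΣxy − ΣxΣy = 7·790 − 39·130 = 5530 − 5070 = 460
S_xx = nΣx² − (Σx)² = 7·279 − 39² = 1953 − 1521 = 432
S_yy = nΣy² − (Σy)² = 7·2532 − 130² = 17724 − 16900 = 824
r = S_xy / √(S_xx·S_yy) = 460 / √(432·824) = 460 / √355968 = 460 / 596.6305 = 0.7710
t = r·√(n−2)/√(1−r²) = 0.7710·√5 / √(1−0.594441) = 1.724008 / 0.636835 = 2.707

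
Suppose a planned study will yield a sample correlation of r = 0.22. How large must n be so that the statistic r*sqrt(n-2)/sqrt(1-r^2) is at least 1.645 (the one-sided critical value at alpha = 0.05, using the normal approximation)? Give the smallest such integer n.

Need r·√(n−2)/√(1−r²) ≥ 1.645
√(n−2) ≥ 1.645·√(1−0.0484) / 0.22 = 1.645·0.975500 / 0.22 = 7.2941
n−2 ≥ 53.2039  ⇒  n ≥ 55.2039
Smallest integer n = 56

56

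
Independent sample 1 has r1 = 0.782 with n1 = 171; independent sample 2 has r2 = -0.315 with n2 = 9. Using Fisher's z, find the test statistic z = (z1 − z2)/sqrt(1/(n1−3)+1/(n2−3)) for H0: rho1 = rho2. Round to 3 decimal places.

Fisher z-transforms: z1 = atanh(0.782) = 1.050498, z2 = atanh(-0.315) = -0.326087; difference d = 1.376585
Var(d) = 1/168 + 1/6 = 0.0059524 + 0.1666667 = 0.1726191
z = d/√Var(d) = 1.376585 / √0.1726191 = 1.376585 / 0.415475 = 3.313

3.313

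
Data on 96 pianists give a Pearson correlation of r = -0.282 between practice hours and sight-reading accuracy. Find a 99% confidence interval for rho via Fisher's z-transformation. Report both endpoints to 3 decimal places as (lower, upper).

Fisher z: z_r = atanh(r) = ½·ln((1+(-0.282))/(1−(-0.282))) = -0.289854
SE(z) = 1/√(n−3) = 1/√93 = 0.103695
99% ⇒ z* = 2.576; margin = 2.576·0.103695 = 0.267118
CI on z-scale: (-0.556972, -0.022736)
Back-transform: tanh(-0.556972) = -0.505727, tanh(-0.022736) = -0.022732

(-0.506, -0.023)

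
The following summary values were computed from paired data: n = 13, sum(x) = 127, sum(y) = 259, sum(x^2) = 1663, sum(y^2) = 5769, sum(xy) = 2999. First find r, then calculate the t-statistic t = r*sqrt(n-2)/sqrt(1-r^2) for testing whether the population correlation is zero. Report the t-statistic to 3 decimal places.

Numerator: nΣxy − (Σx)(Σy) = 13·2999 − (127)(259) = 6094
Denominator: √[(nΣx²−(Σx)²)(nΣy²−(Σy)²)]
  nΣx²−(Σx)² = 13·1663 − 16129 = 5490;  nΣy²−(Σy)² = 13·5769 − 67081 = 7916
  √(5490·7916) = √43458840 = 6592.3319
r = 6094 / 6592.3319 = 0.9244
t = r·√(n−2)/√(1−r²) = 0.9244·√11 / √(1−0.854515) = 3.065888 / 0.381425 = 8.038

8.038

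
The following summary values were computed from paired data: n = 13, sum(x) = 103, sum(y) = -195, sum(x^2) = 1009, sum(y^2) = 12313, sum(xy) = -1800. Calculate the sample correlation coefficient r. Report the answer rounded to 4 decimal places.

S_xy = nΣxy − ΣxΣy = 13·(-1800) − 103·(-195) = -23400 − (-20085) = -3315
S_xx = nΣx² − (Σx)² = 13·1009 − 103² = 13117 − 10609 = 2508
S_yy = nΣy² − (Σy)² = 13·12313 − (-195)² = 160069 − 38025 = 122044
r = S_xy / √(S_xx·S_yy) = -3315 / √(2508·122044) = -3315 / √306086352 = -3315 / 17495.3237 = -0.1895

-0.1895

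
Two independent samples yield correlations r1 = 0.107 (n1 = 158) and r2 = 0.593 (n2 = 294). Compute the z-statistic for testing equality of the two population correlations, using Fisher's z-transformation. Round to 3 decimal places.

-5.781

z1 = atanh(0.107) = 0.107411,  z2 = atanh(0.593) = 0.682281
SE = √(1/(n1−3) + 1/(n2−3)) = √(1/155 + 1/291) = √(0.0064516 + 0.0034364) = √0.0098880 = 0.099438
z = (z1 − z2)/SE = (0.107411 − 0.682281) / 0.099438 = -0.574870 / 0.099438 = -5.781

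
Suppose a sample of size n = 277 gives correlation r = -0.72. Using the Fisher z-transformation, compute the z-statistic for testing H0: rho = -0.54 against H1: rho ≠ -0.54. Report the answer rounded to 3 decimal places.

-5.024

Fisher z: atanh(-0.72) = -0.907645, atanh(-0.54) = -0.604156
z = (z_r − z_0)·√(n−3) = (-0.907645 − (-0.604156))·√274 = -0.303489 · 16.552945 = -5.024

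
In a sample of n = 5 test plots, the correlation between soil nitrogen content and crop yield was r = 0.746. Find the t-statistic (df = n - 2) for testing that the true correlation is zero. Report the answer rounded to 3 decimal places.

1.940

1 − r² = 1 − 0.556516 = 0.443484;  √(1−r²) = 0.665946
√(n−2) = √3 = 1.732051
t = r·√(n−2)/√(1−r²) = 0.746 · 1.732051 / 0.665946 = 1.940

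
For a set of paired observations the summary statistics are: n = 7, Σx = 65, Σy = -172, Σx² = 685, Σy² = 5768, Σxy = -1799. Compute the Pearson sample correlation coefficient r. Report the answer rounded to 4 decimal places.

S_xy = nΣxy − ΣxΣy = 7·(-1799) − 65·(-172) = -12593 − (-11180) = -1413
S_xx = nΣx² − (Σx)² = 7·685 − 65² = 4795 − 4225 = 570
S_yy = nΣy² − (Σy)² = 7·5768 − (-172)² = 40376 − 29584 = 10792
r = S_xy / √(S_xx·S_yy) = -1413 / √(570·10792) = -1413 / √6151440 = -1413 / 2480.2097 = -0.5697

-0.5697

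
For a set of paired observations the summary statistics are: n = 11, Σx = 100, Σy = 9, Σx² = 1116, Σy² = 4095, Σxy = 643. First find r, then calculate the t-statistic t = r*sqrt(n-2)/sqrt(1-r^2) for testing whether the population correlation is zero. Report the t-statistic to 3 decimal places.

Numerator: nΣxy − (Σx)(Σy) = 11·643 − (100)(9) = 6173
Denominator: √[(nΣx²−(Σx)²)(nΣy²−(Σy)²)]
  nΣx²−(Σx)² = 11·1116 − 10000 = 2276;  nΣy²−(Σy)² = 11·4095 − 81 = 44964
  √(2276·44964) = √102338064 = 10116.2278
r = 6173 / 10116.2278 = 0.6102
t = r·√(n−2)/√(1−r²) = 0.6102·√9 / √(1−0.372344) = 1.830600 / 0.792247 = 2.311

2.311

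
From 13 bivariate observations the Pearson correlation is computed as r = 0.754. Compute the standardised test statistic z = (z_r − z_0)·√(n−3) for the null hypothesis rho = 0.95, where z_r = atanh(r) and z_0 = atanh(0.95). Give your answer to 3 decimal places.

-2.687

z_r = atanh(0.754) = 0.982161,  z_0 = atanh(0.95) = 1.831781
SE = 1/√(n−3) = 1/√10 = 0.316228
z = (z_r − z_0)/SE = (0.982161 − 1.831781) / 0.316228 = -0.849620 / 0.316228 = -2.687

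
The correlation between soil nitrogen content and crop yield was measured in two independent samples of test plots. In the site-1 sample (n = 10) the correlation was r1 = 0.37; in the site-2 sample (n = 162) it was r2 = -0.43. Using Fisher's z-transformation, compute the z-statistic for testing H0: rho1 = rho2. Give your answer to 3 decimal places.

z1 = atanh(0.37) = 0.388423,  z2 = atanh(-0.43) = -0.459897
SE = √(1/(n1−3) + 1/(n2−3)) = √(1/7 + 1/159) = √(0.1428571 + 0.0062893) = √0.1491464 = 0.386195
z = (z1 − z2)/SE = (0.388423 − (-0.459897)) / 0.386195 = 0.848320 / 0.386195 = 2.197

2.197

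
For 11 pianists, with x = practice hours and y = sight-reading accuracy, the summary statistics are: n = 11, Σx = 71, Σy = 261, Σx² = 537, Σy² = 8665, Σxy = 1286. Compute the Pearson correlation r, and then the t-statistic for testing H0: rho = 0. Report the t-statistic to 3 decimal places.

-6.328

S_xy = nΣxy − ΣxΣy = 11·1286 − 71·261 = 14146 − 18531 = -4385
S_xx = nΣx² − (Σx)² = 11·537 − 71² = 5907 − 5041 = 866
S_yy = nΣy² − (Σy)² = 11·8665 − 261² = 95315 − 68121 = 27194
r = S_xy / √(S_xx·S_yy) = -4385 / √(866·27194) = -4385 / √23550004 = -4385 / 4852.8346 = -0.9036
t = r·√(n−2)/√(1−r²) = -0.9036·√9 / √(1−0.816493) = -2.710800 / 0.428377 = -6.328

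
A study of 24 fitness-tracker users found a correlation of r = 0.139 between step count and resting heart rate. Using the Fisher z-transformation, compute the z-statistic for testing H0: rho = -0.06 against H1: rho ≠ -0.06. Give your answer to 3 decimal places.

0.916

Fisher z: atanh(0.139) = 0.139906, atanh(-0.06) = -0.060072
z = (z_r − z_0)·√(n−3) = (0.139906 − (-0.060072))·√21 = 0.199978 · 4.582576 = 0.916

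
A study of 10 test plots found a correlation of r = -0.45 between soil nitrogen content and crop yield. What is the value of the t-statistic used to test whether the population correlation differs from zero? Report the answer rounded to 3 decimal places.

-1.425

t = r·√(n−2) / √(1−r²) with r = -0.45, n = 10
  = -0.45·√8 / √(1 − 0.2025)
  = -0.45·2.828427 / 0.893029
  = -1.272792 / 0.893029 = -1.425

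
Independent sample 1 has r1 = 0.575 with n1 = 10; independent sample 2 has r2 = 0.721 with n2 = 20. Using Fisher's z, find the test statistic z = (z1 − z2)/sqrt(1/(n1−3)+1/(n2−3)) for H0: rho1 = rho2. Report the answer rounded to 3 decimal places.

-0.567

z1 = atanh(0.575) = 0.654961,  z2 = atanh(0.721) = 0.909725
SE = √(1/(n1−3) + 1/(n2−3)) = √(1/7 + 1/17) = √(0.1428571 + 0.0588235) = √0.2016806 = 0.449089
z = (z1 − z2)/SE = (0.654961 − 0.909725) / 0.449089 = -0.254764 / 0.449089 = -0.567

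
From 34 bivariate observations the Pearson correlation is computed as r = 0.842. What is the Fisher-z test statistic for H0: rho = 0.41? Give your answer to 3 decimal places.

4.412

z_r = atanh(0.842) = 1.228006,  z_0 = atanh(0.41) = 0.435611
SE = 1/√(n−3) = 1/√31 = 0.179605
z = (z_r − z_0)/SE = (1.228006 − 0.435611) / 0.179605 = 0.792395 / 0.179605 = 4.412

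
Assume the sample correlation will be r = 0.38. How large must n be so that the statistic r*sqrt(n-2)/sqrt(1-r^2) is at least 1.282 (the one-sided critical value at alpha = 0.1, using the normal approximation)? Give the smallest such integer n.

12

r√(n−2)/√(1−r²) ≥ 1.282  ⇔  n−2 ≥ (1.282)²·(1−r²)/r²
(1−r²)/r² = (1−0.1444)/0.1444 = 5.9252
n ≥ 2 + 1.643524·5.9252 = 2 + 9.7382 = 11.7382
⌈11.7382⌉ = 12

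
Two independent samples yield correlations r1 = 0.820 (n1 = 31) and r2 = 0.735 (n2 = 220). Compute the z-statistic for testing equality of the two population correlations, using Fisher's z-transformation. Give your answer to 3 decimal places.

z1 = atanh(0.820) = 1.156817,  z2 = atanh(0.735) = 0.939516
SE = √(1/(n1−3) + 1/(n2−3)) = √(1/28 + 1/217) = √(0.0357143 + 0.0046083) = √0.0403226 = 0.200805
z = (z1 − z2)/SE = (1.156817 − 0.939516) / 0.200805 = 0.217301 / 0.200805 = 1.082

1.082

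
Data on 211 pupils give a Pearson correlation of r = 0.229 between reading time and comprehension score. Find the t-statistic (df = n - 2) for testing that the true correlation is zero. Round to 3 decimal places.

t = r·√(n−2) / √(1−r²) with r = 0.229, n = 211
  = 0.229·√209 / √(1 − 0.052441)
  = 0.229·14.456832 / 0.973426
  = 3.310615 / 0.973426 = 3.401

3.401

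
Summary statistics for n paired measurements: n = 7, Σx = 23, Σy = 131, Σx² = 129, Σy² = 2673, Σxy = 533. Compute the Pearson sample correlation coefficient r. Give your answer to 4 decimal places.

0.9430

S_xy = nΣxy − ΣxΣy = 7·533 − 23·131 = 3731 − 3013 = 718
S_xx = nΣx² − (Σx)² = 7·129 − 23² = 903 − 529 = 374
S_yy = nΣy² − (Σy)² = 7·2673 − 131² = 18711 − 17161 = 1550
r = S_xy / √(S_xx·S_yy) = 718 / √(374·1550) = 718 / √579700 = 718 / 761.3803 = 0.9430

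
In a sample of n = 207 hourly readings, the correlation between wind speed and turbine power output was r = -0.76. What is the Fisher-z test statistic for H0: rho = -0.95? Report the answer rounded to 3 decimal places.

Fisher z: atanh(-0.76) = -0.996215, atanh(-0.95) = -1.831781
z = (z_r − z_0)·√(n−3) = (-0.996215 − (-1.831781))·√204 = 0.835566 · 14.282857 = 11.934

11.934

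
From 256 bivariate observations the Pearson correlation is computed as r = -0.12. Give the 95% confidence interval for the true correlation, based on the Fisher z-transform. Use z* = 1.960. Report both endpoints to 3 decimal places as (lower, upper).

(-0.239, 0.003)

Fisher z: z_r = atanh(r) = ½·ln((1+(-0.12))/(1−(-0.12))) = -0.120581
SE(z) = 1/√(n−3) = 1/√253 = 0.062869
95% ⇒ z* = 1.960; margin = 1.960·0.062869 = 0.123223
CI on z-scale: (-0.243804, 0.002642)
Back-transform: tanh(-0.243804) = -0.239086, tanh(0.002642) = 0.002642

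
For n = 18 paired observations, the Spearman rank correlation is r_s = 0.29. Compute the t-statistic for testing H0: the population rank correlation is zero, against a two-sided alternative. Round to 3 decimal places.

1.212

1 − r_s² = 1 − 0.0841 = 0.9159;  √(1−r_s²) = 0.957027
√(n−2) = √16 = 4.000000
t = r_s·√(n−2)/√(1−r_s²) = 0.29 · 4.000000 / 0.957027 = 1.212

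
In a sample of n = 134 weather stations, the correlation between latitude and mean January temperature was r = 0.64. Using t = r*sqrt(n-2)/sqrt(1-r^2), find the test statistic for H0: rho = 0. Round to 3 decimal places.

9.570

1 − r² = 1 − 0.4096 = 0.5904;  √(1−r²) = 0.768375
√(n−2) = √132 = 11.489125
t = r·√(n−2)/√(1−r²) = 0.64 · 11.489125 / 0.768375 = 9.570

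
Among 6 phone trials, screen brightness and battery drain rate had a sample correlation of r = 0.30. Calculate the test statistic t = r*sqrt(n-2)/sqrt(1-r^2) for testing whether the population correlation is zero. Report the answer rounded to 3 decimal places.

1 − r² = 1 − 0.0900 = 0.9100;  √(1−r²) = 0.953939
√(n−2) = √4 = 2.000000
t = r·√(n−2)/√(1−r²) = 0.30 · 2.000000 / 0.953939 = 0.629

0.629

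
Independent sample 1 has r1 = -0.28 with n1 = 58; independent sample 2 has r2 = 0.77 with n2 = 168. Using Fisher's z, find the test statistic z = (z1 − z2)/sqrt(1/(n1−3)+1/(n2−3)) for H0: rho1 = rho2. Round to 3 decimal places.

Fisher z-transforms: z1 = atanh(-0.28) = -0.287682, z2 = atanh(0.77) = 1.020328; difference d = -1.308010
Var(d) = 1/55 + 1/165 = 0.0181818 + 0.0060606 = 0.0242424
z = d/√Var(d) = -1.308010 / √0.0242424 = -1.308010 / 0.155700 = -8.401

-8.401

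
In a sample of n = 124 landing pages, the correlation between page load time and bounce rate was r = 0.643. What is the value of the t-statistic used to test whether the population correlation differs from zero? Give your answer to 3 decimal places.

9.273

t = r·√(n−2) / √(1−r²) with r = 0.643, n = 124
  = 0.643·√122 / √(1 − 0.413449)
  = 0.643·11.045361 / 0.765866
  = 7.102167 / 0.765866 = 9.273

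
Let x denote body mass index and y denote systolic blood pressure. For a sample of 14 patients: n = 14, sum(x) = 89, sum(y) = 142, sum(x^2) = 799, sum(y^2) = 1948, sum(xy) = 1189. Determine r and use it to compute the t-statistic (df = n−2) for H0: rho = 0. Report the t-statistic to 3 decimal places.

5.195

S_xy = nΣxy − ΣxΣy = 14·1189 − 89·142 = 16646 − 12638 = 4008
S_xx = nΣx² − (Σx)² = 14·799 − 89² = 11186 − 7921 = 3265
S_yy = nΣy² − (Σy)² = 14·1948 − 142² = 27272 − 20164 = 7108
r = S_xy / √(S_xx·S_yy) = 4008 / √(3265·7108) = 4008 / √23207620 = 4008 / 4817.4288 = 0.8320
t = r·√(n−2)/√(1−r²) = 0.8320·√12 / √(1−0.692224) = 2.882133 / 0.554776 = 5.195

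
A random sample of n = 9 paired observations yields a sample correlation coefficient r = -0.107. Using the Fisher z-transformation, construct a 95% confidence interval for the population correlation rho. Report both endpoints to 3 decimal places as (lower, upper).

Fisher z: z_r = atanh(r) = ½·ln((1+(-0.107))/(1−(-0.107))) = -0.107411
SE(z) = 1/√(n−3) = 1/√6 = 0.408248
95% ⇒ z* = 1.960; margin = 1.960·0.408248 = 0.800166
CI on z-scale: (-0.907577, 0.692755)
Back-transform: tanh(-0.907577) = -0.719967, tanh(0.692755) = 0.599749

(-0.720, 0.600)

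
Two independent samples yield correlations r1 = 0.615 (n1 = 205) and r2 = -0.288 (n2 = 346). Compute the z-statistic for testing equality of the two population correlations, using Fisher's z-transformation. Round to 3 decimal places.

z1 = atanh(0.615) = 0.716923,  z2 = atanh(-0.288) = -0.296384
SE = √(1/(n1−3) + 1/(n2−3)) = √(1/202 + 1/343) = √(0.0049505 + 0.0029155) = √0.0078660 = 0.088690
z = (z1 − z2)/SE = (0.716923 − (-0.296384)) / 0.088690 = 1.013307 / 0.088690 = 11.425

11.425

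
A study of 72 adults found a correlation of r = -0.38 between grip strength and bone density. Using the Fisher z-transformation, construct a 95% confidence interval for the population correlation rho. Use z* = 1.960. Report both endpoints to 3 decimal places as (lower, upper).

(-0.562, -0.163)

Fisher z: z_r = atanh(r) = ½·ln((1+(-0.38))/(1−(-0.38))) = -0.400060
SE(z) = 1/√(n−3) = 1/√69 = 0.120386
95% ⇒ z* = 1.960; margin = 1.960·0.120386 = 0.235957
CI on z-scale: (-0.636017, -0.164103)
Back-transform: tanh(-0.636017) = -0.562181, tanh(-0.164103) = -0.162646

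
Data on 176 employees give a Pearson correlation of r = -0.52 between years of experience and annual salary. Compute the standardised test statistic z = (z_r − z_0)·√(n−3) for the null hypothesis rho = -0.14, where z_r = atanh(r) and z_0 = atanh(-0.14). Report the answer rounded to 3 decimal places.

-5.727

z_r = atanh(-0.52) = -0.576340,  z_0 = atanh(-0.14) = -0.140926
SE = 1/√(n−3) = 1/√173 = 0.076029
z = (z_r − z_0)/SE = (-0.576340 − (-0.140926)) / 0.076029 = -0.435414 / 0.076029 = -5.727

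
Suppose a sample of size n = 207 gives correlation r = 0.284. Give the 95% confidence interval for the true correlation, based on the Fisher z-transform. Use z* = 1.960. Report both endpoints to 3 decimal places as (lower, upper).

(0.154, 0.405)

Fisher z: z_r = atanh(r) = ½·ln((1+0.284)/(1−0.284)) = 0.292028
SE(z) = 1/√(n−3) = 1/√204 = 0.070014
95% ⇒ z* = 1.960; margin = 1.960·0.070014 = 0.137227
CI on z-scale: (0.154801, 0.429255)
Back-transform: tanh(0.154801) = 0.153576, tanh(0.429255) = 0.404699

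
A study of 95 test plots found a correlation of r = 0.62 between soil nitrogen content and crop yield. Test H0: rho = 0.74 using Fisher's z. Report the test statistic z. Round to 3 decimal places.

-2.163

Fisher z: atanh(0.62) = 0.725005, atanh(0.74) = 0.950479
z = (z_r − z_0)·√(n−3) = (0.725005 − 0.950479)·√92 = -0.225474 · 9.591663 = -2.163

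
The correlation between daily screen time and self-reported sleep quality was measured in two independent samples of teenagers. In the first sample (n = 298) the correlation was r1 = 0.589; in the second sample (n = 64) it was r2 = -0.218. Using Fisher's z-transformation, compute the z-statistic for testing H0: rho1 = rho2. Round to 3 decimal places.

z1 = atanh(0.589) = 0.676133,  z2 = atanh(-0.218) = -0.221555
SE = √(1/(n1−3) + 1/(n2−3)) = √(1/295 + 1/61) = √(0.0033898 + 0.0163934) = √0.0197832 = 0.140653
z = (z1 − z2)/SE = (0.676133 − (-0.221555)) / 0.140653 = 0.897688 / 0.140653 = 6.382

6.382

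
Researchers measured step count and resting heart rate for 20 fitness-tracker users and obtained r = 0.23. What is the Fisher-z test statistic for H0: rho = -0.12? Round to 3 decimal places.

1.463

Fisher z: atanh(0.23) = 0.234189, atanh(-0.12) = -0.120581
z = (z_r − z_0)·√(n−3) = (0.234189 − (-0.120581))·√17 = 0.354770 · 4.123106 = 1.463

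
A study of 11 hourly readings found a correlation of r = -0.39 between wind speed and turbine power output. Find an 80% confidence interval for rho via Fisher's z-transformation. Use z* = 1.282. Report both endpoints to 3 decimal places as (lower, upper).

(-0.699, 0.041)

Fisher z: z_r = atanh(r) = ½·ln((1+(-0.39))/(1−(-0.39))) = -0.411800
SE(z) = 1/√(n−3) = 1/√8 = 0.353553
80% ⇒ z* = 1.282; margin = 1.282·0.353553 = 0.453255
CI on z-scale: (-0.865055, 0.041455)
Back-transform: tanh(-0.865055) = -0.698853, tanh(0.041455) = 0.041431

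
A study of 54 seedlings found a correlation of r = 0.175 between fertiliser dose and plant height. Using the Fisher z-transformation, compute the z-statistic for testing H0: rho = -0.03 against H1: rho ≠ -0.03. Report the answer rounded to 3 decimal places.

1.477

z_r = atanh(0.175) = 0.176820,  z_0 = atanh(-0.03) = -0.030009
SE = 1/√(n−3) = 1/√51 = 0.140028
z = (z_r − z_0)/SE = (0.176820 − (-0.030009)) / 0.140028 = 0.206829 / 0.140028 = 1.477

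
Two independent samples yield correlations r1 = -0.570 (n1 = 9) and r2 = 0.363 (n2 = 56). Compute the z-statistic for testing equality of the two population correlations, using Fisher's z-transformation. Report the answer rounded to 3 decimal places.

Fisher z-transforms: z1 = atanh(-0.570) = -0.647523, z2 = atanh(0.363) = 0.380337; difference d = -1.027860
Var(d) = 1/6 + 1/53 = 0.1666667 + 0.0188679 = 0.1855346
z = d/√Var(d) = -1.027860 / √0.1855346 = -1.027860 / 0.430737 = -2.386

-2.386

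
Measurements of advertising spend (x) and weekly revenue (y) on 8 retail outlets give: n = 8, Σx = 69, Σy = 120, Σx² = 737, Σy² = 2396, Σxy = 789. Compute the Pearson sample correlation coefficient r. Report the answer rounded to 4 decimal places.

-0.8460

Numerator: nΣxy − (Σx)(Σy) = 8·789 − (69)(120) = -1968
Denominator: √[(nΣx²−(Σx)²)(nΣy²−(Σy)²)]
  nΣx²−(Σx)² = 8·737 − 4761 = 1135;  nΣy²−(Σy)² = 8·2396 − 14400 = 4768
  √(1135·4768) = √5411680 = 2326.3018
r = -1968 / 2326.3018 = -0.8460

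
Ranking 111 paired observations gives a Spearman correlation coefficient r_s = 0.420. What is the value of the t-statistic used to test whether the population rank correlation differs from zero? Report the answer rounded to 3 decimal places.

t = r_s·√(n−2) / √(1−r_s²) with r_s = 0.420, n = 111
  = 0.420·√109 / √(1 − 0.176400)
  = 0.420·10.440307 / 0.907524
  = 4.384929 / 0.907524 = 4.832

4.832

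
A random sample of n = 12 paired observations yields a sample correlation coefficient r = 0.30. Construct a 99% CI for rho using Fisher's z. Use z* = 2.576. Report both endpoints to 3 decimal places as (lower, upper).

Fisher z: z_r = atanh(r) = ½·ln((1+0.30)/(1−0.30)) = 0.309520
SE(z) = 1/√(n−3) = 1/√9 = 0.333333
99% ⇒ z* = 2.576; margin = 2.576·0.333333 = 0.858666
CI on z-scale: (-0.549146, 1.168186)
Back-transform: tanh(-0.549146) = -0.499880, tanh(1.168186) = 0.823690

(-0.500, 0.824)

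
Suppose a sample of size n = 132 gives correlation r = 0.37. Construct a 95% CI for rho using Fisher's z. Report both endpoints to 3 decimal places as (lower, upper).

Fisher z: z_r = atanh(r) = ½·ln((1+0.37)/(1−0.37)) = 0.388423
SE(z) = 1/√(n−3) = 1/√129 = 0.088045
95% ⇒ z* = 1.960; margin = 1.960·0.088045 = 0.172568
CI on z-scale: (0.215855, 0.560991)
Back-transform: tanh(0.215855) = 0.212564, tanh(0.560991) = 0.508712

(0.213, 0.509)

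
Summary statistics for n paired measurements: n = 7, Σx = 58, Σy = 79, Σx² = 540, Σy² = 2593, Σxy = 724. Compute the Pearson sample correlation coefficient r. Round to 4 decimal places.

0.2183

S_xy = nΣxy − ΣxΣy = 7·724 − 58·79 = 5068 − 4582 = 486
S_xx = nΣx² − (Σx)² = 7·540 − 58² = 3780 − 3364 = 416
S_yy = nΣy² − (Σy)² = 7·2593 − 79² = 18151 − 6241 = 11910
r = S_xy / √(S_xx·S_yy) = 486 / √(416·11910) = 486 / √4954560 = 486 / 2225.8841 = 0.2183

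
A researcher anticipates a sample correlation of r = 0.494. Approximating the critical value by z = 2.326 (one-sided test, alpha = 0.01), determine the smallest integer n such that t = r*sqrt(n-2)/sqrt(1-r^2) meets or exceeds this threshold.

19

Need r·√(n−2)/√(1−r²) ≥ 2.326
√(n−2) ≥ 2.326·√(1−0.244036) / 0.494 = 2.326·0.869462 / 0.494 = 4.0939
n−2 ≥ 16.7600  ⇒  n ≥ 18.7600
Smallest integer n = 19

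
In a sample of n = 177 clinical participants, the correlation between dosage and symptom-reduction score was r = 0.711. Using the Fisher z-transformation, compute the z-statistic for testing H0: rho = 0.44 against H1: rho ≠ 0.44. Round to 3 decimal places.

Fisher z: atanh(0.711) = 0.889203, atanh(0.44) = 0.472231
z = (z_r − z_0)·√(n−3) = (0.889203 − 0.472231)·√174 = 0.416972 · 13.190906 = 5.500

5.500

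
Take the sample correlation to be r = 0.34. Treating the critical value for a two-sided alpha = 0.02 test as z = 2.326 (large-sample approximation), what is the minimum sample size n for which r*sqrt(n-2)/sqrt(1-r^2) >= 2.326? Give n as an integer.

44

Need r·√(n−2)/√(1−r²) ≥ 2.326
√(n−2) ≥ 2.326·√(1−0.1156) / 0.34 = 2.326·0.940425 / 0.34 = 6.4336
n−2 ≥ 41.3912  ⇒  n ≥ 43.3912
Smallest integer n = 44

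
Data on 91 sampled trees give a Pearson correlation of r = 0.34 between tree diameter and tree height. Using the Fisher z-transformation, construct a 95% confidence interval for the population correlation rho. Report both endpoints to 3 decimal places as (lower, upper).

z_r = atanh(0.34) = 0.354093;  SE = 1/√(n−3) = 1/√88 = 0.106600
z-limits: 0.354093 ± 1.960·0.106600 = 0.354093 ± 0.208936 = [0.145157, 0.563029]
ρ-limits: (tanh 0.145157, tanh 0.563029) = (0.144, 0.510)

(0.144, 0.510)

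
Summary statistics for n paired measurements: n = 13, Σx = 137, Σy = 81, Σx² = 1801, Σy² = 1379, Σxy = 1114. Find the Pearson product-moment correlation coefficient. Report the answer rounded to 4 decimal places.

0.4659

Numerator: nΣxy − (Σx)(Σy) = 13·1114 − (137)(81) = 3385
Denominator: √[(nΣx²−(Σx)²)(nΣy²−(Σy)²)]
  nΣx²−(Σx)² = 13·1801 − 18769 = 4644;  nΣy²−(Σy)² = 13·1379 − 6561 = 11366
  √(4644·11366) = √52783704 = 7265.2394
r = 3385 / 7265.2394 = 0.4659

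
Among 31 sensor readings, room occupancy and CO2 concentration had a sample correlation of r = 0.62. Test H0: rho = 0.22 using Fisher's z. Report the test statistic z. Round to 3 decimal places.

Fisher z: atanh(0.62) = 0.725005, atanh(0.22) = 0.223656
z = (z_r − z_0)·√(n−3) = (0.725005 − 0.223656)·√28 = 0.501349 · 5.291503 = 2.653

2.653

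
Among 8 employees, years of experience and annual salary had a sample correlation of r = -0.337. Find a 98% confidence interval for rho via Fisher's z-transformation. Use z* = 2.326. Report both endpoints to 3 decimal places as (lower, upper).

z_r = atanh(-0.337) = -0.350704;  SE = 1/√(n−3) = 1/√5 = 0.447214
z-limits: -0.350704 ± 2.326·0.447214 = -0.350704 ± 1.040220 = [-1.390924, 0.689516]
ρ-limits: (tanh -1.390924, tanh 0.689516) = (-0.883, 0.598)

(-0.883, 0.598)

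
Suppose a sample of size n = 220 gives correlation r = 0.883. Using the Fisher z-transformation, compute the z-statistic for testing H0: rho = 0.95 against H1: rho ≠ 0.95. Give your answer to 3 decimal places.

-6.519

z_r = atanh(0.883) = 1.389224,  z_0 = atanh(0.95) = 1.831781
SE = 1/√(n−3) = 1/√217 = 0.067884
z = (z_r − z_0)/SE = (1.389224 − 1.831781) / 0.067884 = -0.442557 / 0.067884 = -6.519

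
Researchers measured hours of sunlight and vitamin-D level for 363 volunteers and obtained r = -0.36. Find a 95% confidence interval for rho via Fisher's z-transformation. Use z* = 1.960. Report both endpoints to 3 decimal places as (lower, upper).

Fisher z: z_r = atanh(r) = ½·ln((1+(-0.36))/(1−(-0.36))) = -0.376886
SE(z) = 1/√(n−3) = 1/√360 = 0.052705
95% ⇒ z* = 1.960; margin = 1.960·0.052705 = 0.103302
CI on z-scale: (-0.480188, -0.273584)
Back-transform: tanh(-0.480188) = -0.446394, tanh(-0.273584) = -0.266957

(-0.446, -0.267)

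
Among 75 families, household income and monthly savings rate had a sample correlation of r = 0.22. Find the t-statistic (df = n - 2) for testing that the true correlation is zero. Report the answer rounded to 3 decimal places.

1.927

1 − r² = 1 − 0.0484 = 0.9516;  √(1−r²) = 0.975500
√(n−2) = √73 = 8.544004
t = r·√(n−2)/√(1−r²) = 0.22 · 8.544004 / 0.975500 = 1.927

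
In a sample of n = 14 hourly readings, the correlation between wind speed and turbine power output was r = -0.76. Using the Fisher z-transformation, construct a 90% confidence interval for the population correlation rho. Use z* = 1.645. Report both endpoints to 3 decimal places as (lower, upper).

z_r = atanh(-0.76) = -0.996215;  SE = 1/√(n−3) = 1/√11 = 0.301511
z-limits: -0.996215 ± 1.645·0.301511 = -0.996215 ± 0.495986 = [-1.492201, -0.500229]
ρ-limits: (tanh -1.492201, tanh -0.500229) = (-0.904, -0.462)

(-0.904, -0.462)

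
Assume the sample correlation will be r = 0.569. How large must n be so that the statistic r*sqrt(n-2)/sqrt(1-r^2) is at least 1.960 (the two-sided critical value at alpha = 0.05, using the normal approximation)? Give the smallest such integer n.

r√(n−2)/√(1−r²) ≥ 1.960  ⇔  n−2 ≥ (1.960)²·(1−r²)/r²
(1−r²)/r² = (1−0.323761)/0.323761 = 2.0887
n ≥ 2 + 3.8416·2.0887 = 2 + 8.0239 = 10.0239
⌈10.0239⌉ = 11

11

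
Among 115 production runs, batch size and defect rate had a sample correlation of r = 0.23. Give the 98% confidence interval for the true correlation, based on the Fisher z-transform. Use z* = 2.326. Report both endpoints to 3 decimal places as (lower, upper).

(0.014, 0.425)

z_r = atanh(0.23) = 0.234189;  SE = 1/√(n−3) = 1/√112 = 0.094491
z-limits: 0.234189 ± 2.326·0.094491 = 0.234189 ± 0.219786 = [0.014403, 0.453975]
ρ-limits: (tanh 0.014403, tanh 0.453975) = (0.014, 0.425)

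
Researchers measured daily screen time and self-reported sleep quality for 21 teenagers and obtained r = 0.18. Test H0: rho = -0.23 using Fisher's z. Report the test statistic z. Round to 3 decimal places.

z_r = atanh(0.18) = 0.181983,  z_0 = atanh(-0.23) = -0.234189
SE = 1/√(n−3) = 1/√18 = 0.235702
z = (z_r − z_0)/SE = (0.181983 − (-0.234189)) / 0.235702 = 0.416172 / 0.235702 = 1.766

1.766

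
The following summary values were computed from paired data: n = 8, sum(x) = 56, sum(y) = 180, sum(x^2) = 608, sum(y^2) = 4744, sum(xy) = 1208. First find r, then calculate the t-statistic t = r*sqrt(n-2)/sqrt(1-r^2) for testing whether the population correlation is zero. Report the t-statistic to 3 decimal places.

Numerator: nΣxy − (Σx)(Σy) = 8·1208 − (56)(180) = -416
Denominator: √[(nΣx²−(Σx)²)(nΣy²−(Σy)²)]
  nΣx²−(Σx)² = 8·608 − 3136 = 1728;  nΣy²−(Σy)² = 8·4744 − 32400 = 5552
  √(1728·5552) = √9593856 = 3097.3950
r = -416 / 3097.3950 = -0.1343
t = r·√(n−2)/√(1−r²) = -0.1343·√6 / √(1−0.018036) = -0.328966 / 0.990941 = -0.332

-0.332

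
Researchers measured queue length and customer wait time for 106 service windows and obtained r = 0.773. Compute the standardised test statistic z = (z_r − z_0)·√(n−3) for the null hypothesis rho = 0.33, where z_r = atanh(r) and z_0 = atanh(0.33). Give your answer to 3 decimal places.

6.951

Fisher z: atanh(0.773) = 1.027739, atanh(0.33) = 0.342828
z = (z_r − z_0)·√(n−3) = (1.027739 − 0.342828)·√103 = 0.684911 · 10.148892 = 6.951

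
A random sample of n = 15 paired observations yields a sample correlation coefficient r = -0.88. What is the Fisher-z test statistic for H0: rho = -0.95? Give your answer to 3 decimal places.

1.580

Fisher z: atanh(-0.88) = -1.375768, atanh(-0.95) = -1.831781
z = (z_r − z_0)·√(n−3) = (-1.375768 − (-1.831781))·√12 = 0.456013 · 3.464102 = 1.580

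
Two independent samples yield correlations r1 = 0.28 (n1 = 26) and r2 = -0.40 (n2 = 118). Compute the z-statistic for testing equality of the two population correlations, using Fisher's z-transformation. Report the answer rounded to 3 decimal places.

z1 = atanh(0.28) = 0.287682,  z2 = atanh(-0.40) = -0.423649
SE = √(1/(n1−3) + 1/(n2−3)) = √(1/23 + 1/115) = √(0.0434783 + 0.0086957) = √0.0521740 = 0.228416
z = (z1 − z2)/SE = (0.287682 − (-0.423649)) / 0.228416 = 0.711331 / 0.228416 = 3.114

3.114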